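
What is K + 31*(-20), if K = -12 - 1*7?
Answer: -639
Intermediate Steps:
K = -19 (K = -12 - 7 = -19)
K + 31*(-20) = -19 + 31*(-20) = -19 - 620 = -639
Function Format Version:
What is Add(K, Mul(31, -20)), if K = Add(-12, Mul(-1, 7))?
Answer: -639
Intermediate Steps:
K = -19 (K = Add(-12, -7) = -19)
Add(K, Mul(31, -20)) = Add(-19, Mul(31, -20)) = Add(-19, -620) = -639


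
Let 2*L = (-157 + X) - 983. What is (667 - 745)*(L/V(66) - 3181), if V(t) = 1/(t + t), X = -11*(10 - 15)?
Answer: 5833698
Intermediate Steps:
X = 55 (X = -11*(-5) = 55)
V(t) = 1/(2*t)
L = -1085/2 (L = ((-157 + 55) - 983)/2 = (-102 - 983)/2 = (1/2)*(-1085) = -1085/2 ≈ -542.50)
(667 - 745)*(L/V(66) - 3181) = (667 - 745)*(-1085/(2*((1/2)/66)) - 3181) = -78*(-1085/(2*((1/2)*(1/66))) - 3181) = -78*(-1085/(2*1/132) - 3181) = -78*(-1085/2*132 - 3181) = -78*(-71610 - 3181) = -78*(-74791) = 5833698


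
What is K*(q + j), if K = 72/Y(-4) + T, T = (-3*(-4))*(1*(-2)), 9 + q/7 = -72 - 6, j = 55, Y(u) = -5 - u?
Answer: 53184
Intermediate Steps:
q = -609 (q = -63 + 7*(-72 - 6) = -63 + 7*(-78) = -63 - 546 = -609)
T = -24 (T = 12*(-2) = -24)
K = -96 (K = 72/(-5 - 1*(-4)) - 24 = 72/(-5 + 4) - 24 = 72/(-1) - 24 = 72*(-1) - 24 = -72 - 24 = -96)
K*(q + j) = -96*(-609 + 55) = -96*(-554) = 53184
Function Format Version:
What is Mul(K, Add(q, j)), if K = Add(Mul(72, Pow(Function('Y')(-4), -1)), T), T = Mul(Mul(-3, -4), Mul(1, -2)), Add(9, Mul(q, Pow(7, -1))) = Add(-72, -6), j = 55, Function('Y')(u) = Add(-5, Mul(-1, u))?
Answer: 53184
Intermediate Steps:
q = -609 (q = Add(-63, Mul(7, Add(-72, -6))) = Add(-63, Mul(7, -78)) = Add(-63, -546) = -609)
T = -24 (T = Mul(12, -2) = -24)
K = -96 (K = Add(Mul(72, Pow(Add(-5, Mul(-1, -4)), -1)), -24) = Add(Mul(72, Pow(Add(-5, 4), -1)), -24) = Add(Mul(72, Pow(-1, -1)), -24) = Add(Mul(72, -1), -24) = Add(-72, -24) = -96)
Mul(K, Add(q, j)) = Mul(-96, Add(-609, 55)) = Mul(-96, -554) = 53184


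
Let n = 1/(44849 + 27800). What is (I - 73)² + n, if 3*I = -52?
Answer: 5335415218/653841 ≈ 8160.1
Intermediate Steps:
I = -52/3 (I = (⅓)*(-52) = -52/3 ≈ -17.333)
n = 1/72649 ≈ 1.3765e-5
(I - 73)² + n = (-52/3 - 73)² + 1/72649 = (-271/3)² + 1/72649 = 73441/9 + 1/72649 = 5335415218/653841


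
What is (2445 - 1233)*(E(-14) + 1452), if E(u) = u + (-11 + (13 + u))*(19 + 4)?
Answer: 1408344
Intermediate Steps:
E(u) = 46 + 24*u (E(u) = u + (2 + u)*23 = u + (46 + 23*u) = 46 + 24*u)
(2445 - 1233)*(E(-14) + 1452) = (2445 - 1233)*((46 + 24*(-14)) + 1452) = 1212*((46 - 336) + 1452) = 1212*(-290 + 1452) = 1212*1162 = 1408344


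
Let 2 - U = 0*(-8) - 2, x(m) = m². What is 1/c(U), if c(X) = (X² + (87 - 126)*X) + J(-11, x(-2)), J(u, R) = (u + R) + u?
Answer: -1/158 ≈ -0.0063291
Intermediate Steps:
J(u, R) = R + 2*u (J(u, R) = (R + u) + u = R + 2*u)
U = 4 (U = 2 - (0*(-8) - 2) = 2 - (0 - 2) = 2 - 1*(-2) = 2 + 2 = 4)
c(X) = -18 + X² - 39*X (c(X) = (X² + (87 - 126)*X) + ((-2)² + 2*(-11)) = (X² - 39*X) + (4 - 22) = (X² - 39*X) - 18 = -18 + X² - 39*X)
1/c(U) = 1/(-18 + 4² - 39*4) = 1/(-18 + 16 - 156) = 1/(-158) = -1/158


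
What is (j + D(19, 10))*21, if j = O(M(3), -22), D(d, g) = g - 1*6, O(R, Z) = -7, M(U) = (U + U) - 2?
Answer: -63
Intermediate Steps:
M(U) = -2 + 2*U (M(U) = 2*U - 2 = -2 + 2*U)
D(d, g) = -6 + g (D(d, g) = g - 6 = -6 + g)
j = -7
(j + D(19, 10))*21 = (-7 + (-6 + 10))*21 = (-7 + 4)*21 = -3*21 = -63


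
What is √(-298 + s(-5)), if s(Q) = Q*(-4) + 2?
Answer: 2*I*√69 ≈ 16.613*I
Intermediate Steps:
s(Q) = 2 - 4*Q (s(Q) = -4*Q + 2 = 2 - 4*Q)
√(-298 + s(-5)) = √(-298 + (2 - 4*(-5))) = √(-298 + (2 + 20)) = √(-298 + 22) = √(-276) = 2*I*√69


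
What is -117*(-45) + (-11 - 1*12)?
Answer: 5242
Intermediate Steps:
-117*(-45) + (-11 - 1*12) = 5265 + (-11 - 12) = 5265 - 23 = 5242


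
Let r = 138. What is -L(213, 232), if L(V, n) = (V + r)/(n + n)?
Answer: -351/464 ≈ -0.75647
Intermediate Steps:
L(V, n) = (138 + V)/(2*n) (L(V, n) = (V + 138)/(n + n) = (138 + V)/((2*n)) = (138 + V)*(1/(2*n)) = (138 + V)/(2*n))
-L(213, 232) = -(138 + 213)/(2*232) = -351/(2*232) = -1*351/464 = -351/464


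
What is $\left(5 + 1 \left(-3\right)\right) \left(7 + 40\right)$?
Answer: $94$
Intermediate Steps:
$\left(5 + 1 \left(-3\right)\right) \left(7 + 40\right) = \left(5 - 3\right) 47 = 2 \cdot 47 = 94$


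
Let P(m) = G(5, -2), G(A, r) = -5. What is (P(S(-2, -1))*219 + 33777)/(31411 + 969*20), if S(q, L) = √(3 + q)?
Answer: 2514/3907 ≈ 0.64346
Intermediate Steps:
P(m) = -5
(P(S(-2, -1))*219 + 33777)/(31411 + 969*20) = (-5*219 + 33777)/(31411 + 969*20) = (-1095 + 33777)/(31411 + 19380) = 32682/50791 = 32682*(1/50791) = 2514/3907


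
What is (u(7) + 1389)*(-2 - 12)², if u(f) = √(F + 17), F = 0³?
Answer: 272244 + 196*√17 ≈ 2.7305e+5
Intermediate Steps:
F = 0
u(f) = √17 (u(f) = √(0 + 17) = √17)
(u(7) + 1389)*(-2 - 12)² = (√17 + 1389)*(-2 - 12)² = (1389 + √17)*(-14)² = (1389 + √17)*196 = 272244 + 196*√17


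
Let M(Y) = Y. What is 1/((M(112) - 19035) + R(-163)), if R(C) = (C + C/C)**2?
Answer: 1/7321 ≈ 0.00013659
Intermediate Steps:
R(C) = (1 + C)**2 (R(C) = (C + 1)**2 = (1 + C)**2)
1/((M(112) - 19035) + R(-163)) = 1/((112 - 19035) + (1 - 163)**2) = 1/(-18923 + (-162)**2) = 1/(-18923 + 26244) = 1/7321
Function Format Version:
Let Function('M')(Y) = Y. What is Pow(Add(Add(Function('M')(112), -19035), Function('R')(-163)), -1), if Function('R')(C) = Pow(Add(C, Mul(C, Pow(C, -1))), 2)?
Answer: Rational(1, 7321) ≈ 0.00013659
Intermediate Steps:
Function('R')(C) = Pow(Add(1, C), 2) (Function('R')(C) = Pow(Add(C, 1), 2) = Pow(Add(1, C), 2))
Pow(Add(Add(Function('M')(112), -19035), Function('R')(-163)), -1) = Pow(Add(Add(112, -19035), Pow(Add(1, -163), 2)), -1) = Pow(Add(-18923, Pow(-162, 2)), -1) = Pow(Add(-18923, 26244), -1) = Pow(7321, -1) = Rational(1, 7321)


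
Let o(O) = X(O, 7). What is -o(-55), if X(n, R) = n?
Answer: 55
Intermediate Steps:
o(O) = O
-o(-55) = -1*(-55) = 55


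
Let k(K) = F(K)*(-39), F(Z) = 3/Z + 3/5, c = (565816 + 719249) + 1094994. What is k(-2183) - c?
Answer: -25978598811/10915 ≈ -2.3801e+6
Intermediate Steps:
c = 2380059 (c = 1285065 + 1094994 = 2380059)
F(Z) = 3/5 + 3/Z (F(Z) = 3/Z + 3*(1/5) = 3/Z + 3/5 = 3/5 + 3/Z)
k(K) = -117/5 - 117/K (k(K) = (3/5 + 3/K)*(-39) = -117/5 - 117/K)
k(-2183) - c = (-117/5 - 117/(-2183)) - 1*2380059 = (-117/5 - 117*(-1/2183)) - 2380059 = (-117/5 + 117/2183) - 2380059 = -254826/10915 - 2380059 = -25978598811/10915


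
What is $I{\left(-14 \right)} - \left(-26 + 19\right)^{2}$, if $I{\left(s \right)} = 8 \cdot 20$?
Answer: $111$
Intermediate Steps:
$I{\left(s \right)} = 160$
$I{\left(-14 \right)} - \left(-26 + 19\right)^{2} = 160 - \left(-26 + 19\right)^{2} = 160 - \left(-7\right)^{2} = 160 - 49 = 111$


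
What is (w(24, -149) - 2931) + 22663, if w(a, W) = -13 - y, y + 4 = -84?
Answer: 19807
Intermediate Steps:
y = -88 (y = -4 - 84 = -88)
w(a, W) = 75 (w(a, W) = -13 - 1*(-88) = -13 + 88 = 75)
(w(24, -149) - 2931) + 22663 = (75 - 2931) + 22663 = -2856 + 22663 = 19807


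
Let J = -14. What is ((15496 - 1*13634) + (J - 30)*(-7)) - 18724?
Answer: -16554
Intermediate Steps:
((15496 - 1*13634) + (J - 30)*(-7)) - 18724 = ((15496 - 1*13634) + (-14 - 30)*(-7)) - 18724 = ((15496 - 13634) - 44*(-7)) - 18724 = (1862 + 308) - 18724 = 2170 - 18724 = -16554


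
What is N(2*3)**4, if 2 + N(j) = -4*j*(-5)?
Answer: 193877776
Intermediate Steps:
N(j) = -2 + 20*j (N(j) = -2 - 4*j*(-5) = -2 + 20*j)
N(2*3)**4 = (-2 + 20*(2*3))**4 = (-2 + 20*6)**4 = (-2 + 120)**4 = 118**4 = 193877776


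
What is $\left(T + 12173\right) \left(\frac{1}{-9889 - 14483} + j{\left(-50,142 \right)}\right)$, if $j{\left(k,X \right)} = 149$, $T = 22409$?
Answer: $\frac{62791004257}{12186} \approx 5.1527 \cdot 10^{6}$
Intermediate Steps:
$\left(T + 12173\right) \left(\frac{1}{-9889 - 14483} + j{\left(-50,142 \right)}\right) = \left(22409 + 12173\right) \left(\frac{1}{-9889 - 14483} + 149\right) = 34582 \left(\frac{1}{-24372} + 149\right) = 34582 \left(- \frac{1}{24372} + 149\right) = 34582 \cdot \frac{3631427}{24372} = \frac{62791004257}{12186}$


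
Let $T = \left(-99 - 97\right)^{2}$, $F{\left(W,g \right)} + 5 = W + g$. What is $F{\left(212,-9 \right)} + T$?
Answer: $38614$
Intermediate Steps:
$F{\left(W,g \right)} = -5 + W + g$ ($F{\left(W,g \right)} = -5 + \left(W + g\right) = -5 + W + g$)
$T = 38416$ ($T = \left(-196\right)^{2} = 38416$)
$F{\left(212,-9 \right)} + T = \left(-5 + 212 - 9\right) + 38416 = 198 + 38416 = 38614$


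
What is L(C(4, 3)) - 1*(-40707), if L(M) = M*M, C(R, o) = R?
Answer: 40723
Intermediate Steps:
L(M) = M²
L(C(4, 3)) - 1*(-40707) = 4² - 1*(-40707) = 16 + 40707 = 40723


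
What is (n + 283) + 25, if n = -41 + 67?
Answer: 334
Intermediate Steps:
n = 26
(n + 283) + 25 = (26 + 283) + 25 = 309 + 25 = 334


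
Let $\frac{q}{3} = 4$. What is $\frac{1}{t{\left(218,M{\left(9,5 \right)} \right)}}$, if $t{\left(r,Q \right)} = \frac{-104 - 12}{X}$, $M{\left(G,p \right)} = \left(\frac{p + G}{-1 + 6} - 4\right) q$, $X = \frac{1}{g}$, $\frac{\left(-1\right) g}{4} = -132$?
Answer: $- \frac{1}{61248} \approx -1.6327 \cdot 10^{-5}$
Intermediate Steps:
$g = 528$ ($g = \left(-4\right) \left(-132\right) = 528$)
$q = 12$ ($q = 3 \cdot 4 = 12$)
$X = \frac{1}{528} \approx 0.0018939$
$M{\left(G,p \right)} = -48 + \frac{12 G}{5} + \frac{12 p}{5}$ ($M{\left(G,p \right)} = \left(\frac{p + G}{-1 + 6} - 4\right) 12 = \left(\frac{G + p}{5} - 4\right) 12 = \left(\left(G + p\right) \frac{1}{5} - 4\right) 12 = \left(\left(\frac{G}{5} + \frac{p}{5}\right) - 4\right) 12 = \left(-4 + \frac{G}{5} + \frac{p}{5}\right) 12 = -48 + \frac{12 G}{5} + \frac{12 p}{5}$)
$t{\left(r,Q \right)} = -61248$ ($t{\left(r,Q \right)} = \left(-104 - 12\right) \frac{1}{\frac{1}{528}} = \left(-104 - 12\right) 528 = \left(-116\right) 528 = -61248$)
$\frac{1}{t{\left(218,M{\left(9,5 \right)} \right)}} = \frac{1}{-61248} = - \frac{1}{61248}$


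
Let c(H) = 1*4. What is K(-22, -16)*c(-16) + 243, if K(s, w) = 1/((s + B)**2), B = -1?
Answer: 128551/529 ≈ 243.01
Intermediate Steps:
c(H) = 4
K(s, w) = (-1 + s)**(-2) (K(s, w) = 1/((s - 1)**2) = 1/((-1 + s)**2) = (-1 + s)**(-2))
K(-22, -16)*c(-16) + 243 = 4/(-1 - 22)**2 + 243 = 4/(-23)**2 + 243 = (1/529)*4 + 243 = 4/529 + 243 = 128551/529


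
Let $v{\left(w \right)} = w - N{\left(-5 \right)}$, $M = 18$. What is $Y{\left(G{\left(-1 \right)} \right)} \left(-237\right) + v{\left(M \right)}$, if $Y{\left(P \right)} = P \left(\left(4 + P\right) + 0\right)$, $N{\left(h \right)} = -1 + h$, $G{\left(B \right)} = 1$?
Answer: $-1161$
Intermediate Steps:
$v{\left(w \right)} = 6 + w$ ($v{\left(w \right)} = w - \left(-1 - 5\right) = w - -6 = w + 6 = 6 + w$)
$Y{\left(P \right)} = P \left(4 + P\right)$
$Y{\left(G{\left(-1 \right)} \right)} \left(-237\right) + v{\left(M \right)} = 1 \left(4 + 1\right) \left(-237\right) + \left(6 + 18\right) = 1 \cdot 5 \left(-237\right) + 24 = 5 \left(-237\right) + 24 = -1185 + 24 = -1161$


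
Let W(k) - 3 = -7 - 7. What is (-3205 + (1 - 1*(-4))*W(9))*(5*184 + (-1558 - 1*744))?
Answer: 4505320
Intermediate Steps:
W(k) = -11 (W(k) = 3 + (-7 - 7) = 3 - 14 = -11)
(-3205 + (1 - 1*(-4))*W(9))*(5*184 + (-1558 - 1*744)) = (-3205 + (1 - 1*(-4))*(-11))*(5*184 + (-1558 - 1*744)) = (-3205 + (1 + 4)*(-11))*(920 + (-1558 - 744)) = (-3205 + 5*(-11))*(920 - 2302) = (-3205 - 55)*(-1382) = -3260*(-1382) = 4505320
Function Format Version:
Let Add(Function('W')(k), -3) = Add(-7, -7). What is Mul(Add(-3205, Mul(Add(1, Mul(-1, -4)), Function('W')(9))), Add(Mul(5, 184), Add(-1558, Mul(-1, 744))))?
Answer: 4505320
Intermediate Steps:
Function('W')(k) = -11 (Function('W')(k) = Add(3, Add(-7, -7)) = Add(3, -14) = -11)
Mul(Add(-3205, Mul(Add(1, Mul(-1, -4)), Function('W')(9))), Add(Mul(5, 184), Add(-1558, Mul(-1, 744)))) = Mul(Add(-3205, Mul(Add(1, Mul(-1, -4)), -11)), Add(Mul(5, 184), Add(-1558, Mul(-1, 744)))) = Mul(Add(-3205, Mul(Add(1, 4), -11)), Add(920, Add(-1558, -744))) = Mul(Add(-3205, Mul(5, -11)), Add(920, -2302)) = Mul(Add(-3205, -55), -1382) = Mul(-3260, -1382) = 4505320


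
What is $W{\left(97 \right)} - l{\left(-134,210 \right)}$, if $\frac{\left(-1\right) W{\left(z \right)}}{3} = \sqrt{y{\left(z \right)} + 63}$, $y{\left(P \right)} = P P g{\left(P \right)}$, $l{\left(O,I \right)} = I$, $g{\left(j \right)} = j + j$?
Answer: $-210 - 3 \sqrt{1825409} \approx -4263.2$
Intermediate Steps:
$g{\left(j \right)} = 2 j$
$y{\left(P \right)} = 2 P^{3}$ ($y{\left(P \right)} = P P 2 P = P^{2} \cdot 2 P = 2 P^{3}$)
$W{\left(z \right)} = - 3 \sqrt{63 + 2 z^{3}}$ ($W{\left(z \right)} = - 3 \sqrt{2 z^{3} + 63} = - 3 \sqrt{63 + 2 z^{3}}$)
$W{\left(97 \right)} - l{\left(-134,210 \right)} = - 3 \sqrt{63 + 2 \cdot 97^{3}} - 210 = - 3 \sqrt{63 + 2 \cdot 912673} - 210 = - 3 \sqrt{63 + 1825346} - 210 = - 3 \sqrt{1825409} - 210 = -210 - 3 \sqrt{1825409}$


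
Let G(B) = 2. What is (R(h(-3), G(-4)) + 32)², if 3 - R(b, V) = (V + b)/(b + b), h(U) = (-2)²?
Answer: 18769/16 ≈ 1173.1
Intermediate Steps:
h(U) = 4
R(b, V) = 3 - (V + b)/(2*b) (R(b, V) = 3 - (V + b)/(b + b) = 3 - (V + b)/(2*b))
(R(h(-3), G(-4)) + 32)² = ((½)*(-1*2 + 5*4)/4 + 32)² = ((½)*(¼)*(-2 + 20) + 32)² = ((½)*(¼)*18 + 32)² = (9/4 + 32)² = (137/4)² = 18769/16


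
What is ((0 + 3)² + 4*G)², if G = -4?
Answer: 49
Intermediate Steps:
((0 + 3)² + 4*G)² = ((0 + 3)² + 4*(-4))² = (3² - 16)² = (9 - 16)² = (-7)² = 49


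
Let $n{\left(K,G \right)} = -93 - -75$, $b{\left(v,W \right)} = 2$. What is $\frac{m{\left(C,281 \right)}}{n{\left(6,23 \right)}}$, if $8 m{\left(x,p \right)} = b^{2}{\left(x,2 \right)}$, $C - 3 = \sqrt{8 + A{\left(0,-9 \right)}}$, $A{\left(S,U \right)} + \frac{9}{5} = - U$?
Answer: $- \frac{1}{36} \approx -0.027778$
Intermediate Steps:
$A{\left(S,U \right)} = - \frac{9}{5} - U$
$C = 3 + \frac{2 \sqrt{95}}{5}$ ($C = 3 + \sqrt{8 - - \frac{36}{5}} = 3 + \sqrt{8 + \left(- \frac{9}{5} + 9\right)} = 3 + \sqrt{8 + \frac{36}{5}} = 3 + \sqrt{\frac{76}{5}} = 3 + \frac{2 \sqrt{95}}{5} \approx 6.8987$)
$m{\left(x,p \right)} = \frac{1}{2}$ ($m{\left(x,p \right)} = \frac{2^{2}}{8} = \frac{1}{8} \cdot 4 = \frac{1}{2}$)
$n{\left(K,G \right)} = -18$ ($n{\left(K,G \right)} = -93 + 75 = -18$)
$\frac{m{\left(C,281 \right)}}{n{\left(6,23 \right)}} = \frac{1}{2 \left(-18\right)} = \frac{1}{2} \left(- \frac{1}{18}\right) = - \frac{1}{36}$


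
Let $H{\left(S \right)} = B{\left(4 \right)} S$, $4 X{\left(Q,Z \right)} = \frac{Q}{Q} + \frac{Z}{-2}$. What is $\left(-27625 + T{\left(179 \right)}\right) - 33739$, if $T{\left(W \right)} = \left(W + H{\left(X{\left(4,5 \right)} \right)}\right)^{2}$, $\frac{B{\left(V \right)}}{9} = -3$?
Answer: $- \frac{1638127}{64} \approx -25596.0$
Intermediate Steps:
$X{\left(Q,Z \right)} = \frac{1}{4} - \frac{Z}{8}$ ($X{\left(Q,Z \right)} = \frac{\frac{Q}{Q} + \frac{Z}{-2}}{4} = \frac{1 + Z \left(- \frac{1}{2}\right)}{4} = \frac{1 - \frac{Z}{2}}{4} = \frac{1}{4} - \frac{Z}{8}$)
$B{\left(V \right)} = -27$ ($B{\left(V \right)} = 9 \left(-3\right) = -27$)
$H{\left(S \right)} = - 27 S$
$T{\left(W \right)} = \left(\frac{81}{8} + W\right)^{2}$ ($T{\left(W \right)} = \left(W - 27 \left(\frac{1}{4} - \frac{5}{8}\right)\right)^{2} = \left(W - - \frac{81}{8}\right)^{2} = \left(W + \frac{81}{8}\right)^{2} = \left(\frac{81}{8} + W\right)^{2}$)
$\left(-27625 + T{\left(179 \right)}\right) - 33739 = \left(-27625 + \frac{\left(81 + 8 \cdot 179\right)^{2}}{64}\right) - 33739 = \left(-27625 + \frac{\left(81 + 1432\right)^{2}}{64}\right) - 33739 = \left(-27625 + \frac{1513^{2}}{64}\right) - 33739 = \left(-27625 + \frac{1}{64} \cdot 2289169\right) - 33739 = \left(-27625 + \frac{2289169}{64}\right) - 33739 = \frac{521169}{64} - 33739 = - \frac{1638127}{64}$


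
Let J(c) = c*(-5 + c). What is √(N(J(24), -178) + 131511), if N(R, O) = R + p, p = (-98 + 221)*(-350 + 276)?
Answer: √122865 ≈ 350.52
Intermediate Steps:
p = -9102 (p = 123*(-74) = -9102)
N(R, O) = -9102 + R (N(R, O) = R - 9102 = -9102 + R)
√(N(J(24), -178) + 131511) = √((-9102 + 24*(-5 + 24)) + 131511) = √((-9102 + 24*19) + 131511) = √((-9102 + 456) + 131511) = √(-8646 + 131511) = √122865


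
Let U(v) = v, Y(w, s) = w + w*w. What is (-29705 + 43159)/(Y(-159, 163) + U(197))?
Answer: 1922/3617 ≈ 0.53138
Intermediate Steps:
Y(w, s) = w + w²
(-29705 + 43159)/(Y(-159, 163) + U(197)) = (-29705 + 43159)/(-159*(1 - 159) + 197) = 13454/(-159*(-158) + 197) = 13454/(25122 + 197) = 13454/25319 = 13454*(1/25319) = 1922/3617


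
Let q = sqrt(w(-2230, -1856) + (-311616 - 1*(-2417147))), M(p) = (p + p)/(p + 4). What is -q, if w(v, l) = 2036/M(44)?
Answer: -sqrt(254903627)/11 ≈ -1451.4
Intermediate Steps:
M(p) = 2*p/(4 + p) (M(p) = (2*p)/(4 + p) = 2*p/(4 + p))
w(v, l) = 12216/11 (w(v, l) = 2036/((2*44/(4 + 44))) = 2036/((2*44/48)) = 2036/((2*44*(1/48))) = 2036/(11/6) = 2036*(6/11) = 12216/11)
q = sqrt(254903627)/11 (q = sqrt(12216/11 + (-311616 - 1*(-2417147))) = sqrt(12216/11 + (-311616 + 2417147)) = sqrt(12216/11 + 2105531) = sqrt(23173057/11) = sqrt(254903627)/11 ≈ 1451.4)
-q = -sqrt(254903627)/11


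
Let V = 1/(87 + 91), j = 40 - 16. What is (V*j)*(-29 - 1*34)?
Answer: -756/89 ≈ -8.4944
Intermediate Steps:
j = 24
V = 1/178 ≈ 0.0056180
(V*j)*(-29 - 1*34) = ((1/178)*24)*(-29 - 1*34) = 12*(-29 - 34)/89 = (12/89)*(-63) = -756/89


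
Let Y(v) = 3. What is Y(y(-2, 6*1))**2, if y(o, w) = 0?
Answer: 9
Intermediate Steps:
Y(y(-2, 6*1))**2 = 3**2 = 9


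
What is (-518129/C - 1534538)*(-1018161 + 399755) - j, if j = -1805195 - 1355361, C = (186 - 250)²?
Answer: 1943652133024419/2048 ≈ 9.4905e+11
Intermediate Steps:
C = 4096 (C = (-64)² = 4096)
j = -3160556
(-518129/C - 1534538)*(-1018161 + 399755) - j = (-518129/4096 - 1534538)*(-1018161 + 399755) - 1*(-3160556) = (-518129*1/4096 - 1534538)*(-618406) + 3160556 = (-518129/4096 - 1534538)*(-618406) + 3160556 = -6285985777/4096*(-618406) + 3160556 = 1943645660205731/2048 + 3160556 = 1943652133024419/2048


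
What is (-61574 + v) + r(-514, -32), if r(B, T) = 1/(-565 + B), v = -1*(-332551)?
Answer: 292384182/1079 ≈ 2.7098e+5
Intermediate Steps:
v = 332551
(-61574 + v) + r(-514, -32) = (-61574 + 332551) + 1/(-565 - 514) = 270977 + 1/(-1079) = 270977 - 1/1079 = 292384182/1079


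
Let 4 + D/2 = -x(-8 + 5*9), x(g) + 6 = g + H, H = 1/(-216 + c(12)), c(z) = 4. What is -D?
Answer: 7419/106 ≈ 69.991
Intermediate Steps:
H = -1/212 (H = 1/(-216 + 4) = 1/(-212) = -1/212 ≈ -0.0047170)
x(g) = -1273/212 + g (x(g) = -6 + (g - 1/212) = -6 + (-1/212 + g) = -1273/212 + g)
D = -7419/106 (D = -8 + 2*(-(-1273/212 + (-8 + 5*9))) = -8 + 2*(-(-1273/212 + (-8 + 45))) = -8 + 2*(-(-1273/212 + 37)) = -8 + 2*(-1*6571/212) = -8 + 2*(-6571/212) = -8 - 6571/106 = -7419/106 ≈ -69.991)
-D = -1*(-7419/106) = 7419/106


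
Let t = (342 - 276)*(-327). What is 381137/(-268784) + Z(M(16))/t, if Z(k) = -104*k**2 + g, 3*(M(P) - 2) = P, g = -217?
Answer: -29988421015/26104033296 ≈ -1.1488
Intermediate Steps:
M(P) = 2 + P/3
Z(k) = -217 - 104*k**2 (Z(k) = -104*k**2 - 217 = -217 - 104*k**2)
t = -21582 (t = 66*(-327) = -21582)
381137/(-268784) + Z(M(16))/t = 381137/(-268784) + (-217 - 104*(2 + (1/3)*16)**2)/(-21582) = 381137*(-1/268784) + (-217 - 104*(2 + 16/3)**2)*(-1/21582) = -381137/268784 + (-217 - 104*(22/3)**2)*(-1/21582) = -381137/268784 + (-217 - 104*484/9)*(-1/21582) = -381137/268784 + (-217 - 50336/9)*(-1/21582) = -381137/268784 - 52289/9*(-1/21582) = -381137/268784 + 52289/194238 = -29988421015/26104033296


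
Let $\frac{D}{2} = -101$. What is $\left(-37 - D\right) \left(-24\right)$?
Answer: $-3960$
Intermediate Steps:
$D = -202$ ($D = 2 \left(-101\right) = -202$)
$\left(-37 - D\right) \left(-24\right) = \left(-37 - -202\right) \left(-24\right) = \left(-37 + 202\right) \left(-24\right) = 165 \left(-24\right) = -3960$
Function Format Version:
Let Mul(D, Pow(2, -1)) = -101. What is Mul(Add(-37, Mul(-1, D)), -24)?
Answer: -3960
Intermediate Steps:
D = -202 (D = Mul(2, -101) = -202)
Mul(Add(-37, Mul(-1, D)), -24) = Mul(Add(-37, Mul(-1, -202)), -24) = Mul(Add(-37, 202), -24) = Mul(165, -24) = -3960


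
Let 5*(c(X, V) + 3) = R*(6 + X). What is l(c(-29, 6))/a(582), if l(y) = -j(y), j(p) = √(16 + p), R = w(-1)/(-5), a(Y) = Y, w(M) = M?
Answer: -√302/2910 ≈ -0.0059719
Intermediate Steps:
R = ⅕ (R = -1/(-5) = -1*(-⅕) = ⅕ ≈ 0.20000)
c(X, V) = -69/25 + X/25 (c(X, V) = -3 + ((6 + X)/5)/5 = -3 + (6/5 + X/5)/5 = -3 + (6/25 + X/25) = -69/25 + X/25)
l(y) = -√(16 + y)
l(c(-29, 6))/a(582) = -√(16 + (-69/25 + (1/25)*(-29)))/582 = -√(16 + (-69/25 - 29/25))*(1/582) = -√(16 - 98/25)*(1/582) = -√(302/25)*(1/582) = -√302/5*(1/582) = -√302/2910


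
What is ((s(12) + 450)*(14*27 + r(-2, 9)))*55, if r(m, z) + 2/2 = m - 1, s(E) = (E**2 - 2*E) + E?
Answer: 11971740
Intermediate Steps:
s(E) = E**2 - E
r(m, z) = -2 + m (r(m, z) = -1 + (m - 1) = -1 + (-1 + m) = -2 + m)
((s(12) + 450)*(14*27 + r(-2, 9)))*55 = ((12*(-1 + 12) + 450)*(14*27 + (-2 - 2)))*55 = ((12*11 + 450)*(378 - 4))*55 = ((132 + 450)*374)*55 = (582*374)*55 = 217668*55 = 11971740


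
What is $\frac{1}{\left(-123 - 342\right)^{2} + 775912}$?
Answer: $\frac{1}{992137} \approx 1.0079 \cdot 10^{-6}$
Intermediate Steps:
$\frac{1}{\left(-123 - 342\right)^{2} + 775912} = \frac{1}{\left(-465\right)^{2} + 775912} = \frac{1}{216225 + 775912} = \frac{1}{992137}$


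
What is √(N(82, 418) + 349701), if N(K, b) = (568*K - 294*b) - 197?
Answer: 2*√68297 ≈ 522.67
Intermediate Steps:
N(K, b) = -197 - 294*b + 568*K (N(K, b) = (-294*b + 568*K) - 197 = -197 - 294*b + 568*K)
√(N(82, 418) + 349701) = √((-197 - 294*418 + 568*82) + 349701) = √((-197 - 122892 + 46576) + 349701) = √(-76513 + 349701) = √273188 = 2*√68297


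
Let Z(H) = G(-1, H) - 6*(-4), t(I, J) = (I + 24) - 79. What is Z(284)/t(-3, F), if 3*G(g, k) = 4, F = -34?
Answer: -38/87 ≈ -0.43678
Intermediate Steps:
G(g, k) = 4/3 (G(g, k) = (1/3)*4 = 4/3)
t(I, J) = -55 + I (t(I, J) = (24 + I) - 79 = -55 + I)
Z(H) = 76/3 (Z(H) = 4/3 - 6*(-4) = 4/3 + 24 = 76/3)
Z(284)/t(-3, F) = 76/(3*(-55 - 3)) = (76/3)/(-58) = (76/3)*(-1/58) = -38/87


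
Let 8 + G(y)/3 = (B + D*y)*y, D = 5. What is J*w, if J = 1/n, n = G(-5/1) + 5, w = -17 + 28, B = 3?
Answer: 11/311 ≈ 0.035370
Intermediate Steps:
G(y) = -24 + 3*y*(3 + 5*y) (G(y) = -24 + 3*((3 + 5*y)*y) = -24 + 3*(y*(3 + 5*y)) = -24 + 3*y*(3 + 5*y))
w = 11
n = 311 (n = (-24 + 9*(-5/1) + 15*(-5/1)²) + 5 = (-24 + 9*(-5*1) + 15*(-5*1)²) + 5 = (-24 + 9*(-5) + 15*(-5)²) + 5 = (-24 - 45 + 15*25) + 5 = (-24 - 45 + 375) + 5 = 306 + 5 = 311)
J = 1/311 ≈ 0.0032154
J*w = (1/311)*11 = 11/311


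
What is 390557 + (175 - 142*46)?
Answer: 384200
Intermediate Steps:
390557 + (175 - 142*46) = 390557 + (175 - 6532) = 390557 - 6357 = 384200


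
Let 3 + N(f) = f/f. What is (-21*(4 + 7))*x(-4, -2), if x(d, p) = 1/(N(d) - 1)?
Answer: 77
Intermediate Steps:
N(f) = -2 (N(f) = -3 + f/f = -3 + 1 = -2)
x(d, p) = -⅓ (x(d, p) = 1/(-2 - 1) = 1/(-3) = -⅓)
(-21*(4 + 7))*x(-4, -2) = -21*(4 + 7)*(-⅓) = -21*11*(-⅓) = -231*(-⅓) = 77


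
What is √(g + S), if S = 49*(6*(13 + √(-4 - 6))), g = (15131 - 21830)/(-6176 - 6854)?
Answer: √(648989887770 + 49915584600*I*√10)/13030 ≈ 62.275 + 7.4645*I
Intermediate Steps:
g = 6699/13030 (g = -6699/(-13030) = -6699*(-1/13030) = 6699/13030 ≈ 0.51412)
S = 3822 + 294*I*√10 (S = 49*(6*(13 + √(-10))) = 49*(6*(13 + I*√10)) = 49*(78 + 6*I*√10) = 3822 + 294*I*√10 ≈ 3822.0 + 929.71*I)
√(g + S) = √(6699/13030 + (3822 + 294*I*√10)) = √(49807359/13030 + 294*I*√10)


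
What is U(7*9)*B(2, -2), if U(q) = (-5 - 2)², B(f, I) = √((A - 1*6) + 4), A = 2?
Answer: 0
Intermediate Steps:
B(f, I) = 0 (B(f, I) = √((2 - 1*6) + 4) = √((2 - 6) + 4) = √(-4 + 4) = √0 = 0)
U(q) = 49 (U(q) = (-7)² = 49)
U(7*9)*B(2, -2) = 49*0 = 0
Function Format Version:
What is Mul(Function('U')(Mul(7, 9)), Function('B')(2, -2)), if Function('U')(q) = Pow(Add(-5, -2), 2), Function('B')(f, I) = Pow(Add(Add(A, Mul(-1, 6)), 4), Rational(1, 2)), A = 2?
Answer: 0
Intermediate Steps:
Function('B')(f, I) = 0 (Function('B')(f, I) = Pow(Add(Add(2, Mul(-1, 6)), 4), Rational(1, 2)) = Pow(Add(Add(2, -6), 4), Rational(1, 2)) = Pow(Add(-4, 4), Rational(1, 2)) = Pow(0, Rational(1, 2)) = 0)
Function('U')(q) = 49 (Function('U')(q) = Pow(-7, 2) = 49)
Mul(Function('U')(Mul(7, 9)), Function('B')(2, -2)) = Mul(49, 0) = 0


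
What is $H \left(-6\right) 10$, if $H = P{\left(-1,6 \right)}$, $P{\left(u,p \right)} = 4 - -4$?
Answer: $-480$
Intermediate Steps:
$P{\left(u,p \right)} = 8$ ($P{\left(u,p \right)} = 4 + 4 = 8$)
$H = 8$
$H \left(-6\right) 10 = 8 \left(-6\right) 10 = \left(-48\right) 10 = -480$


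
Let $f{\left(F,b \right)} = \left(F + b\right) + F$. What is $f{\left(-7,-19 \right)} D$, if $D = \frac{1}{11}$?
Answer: $-3$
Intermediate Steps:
$D = \frac{1}{11} \approx 0.090909$
$f{\left(F,b \right)} = b + 2 F$
$f{\left(-7,-19 \right)} D = \left(-19 + 2 \left(-7\right)\right) \frac{1}{11} = \left(-19 - 14\right) \frac{1}{11} = \left(-33\right) \frac{1}{11} = -3$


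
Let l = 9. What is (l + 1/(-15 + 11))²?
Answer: 1225/16 ≈ 76.563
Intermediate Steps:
(l + 1/(-15 + 11))² = (9 + 1/(-15 + 11))² = (9 + 1/(-4))² = (9 - ¼)² = (35/4)² = 1225/16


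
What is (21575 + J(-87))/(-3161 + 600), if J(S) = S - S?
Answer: -21575/2561 ≈ -8.4244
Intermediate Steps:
J(S) = 0
(21575 + J(-87))/(-3161 + 600) = (21575 + 0)/(-3161 + 600) = 21575/(-2561) = 21575*(-1/2561) = -21575/2561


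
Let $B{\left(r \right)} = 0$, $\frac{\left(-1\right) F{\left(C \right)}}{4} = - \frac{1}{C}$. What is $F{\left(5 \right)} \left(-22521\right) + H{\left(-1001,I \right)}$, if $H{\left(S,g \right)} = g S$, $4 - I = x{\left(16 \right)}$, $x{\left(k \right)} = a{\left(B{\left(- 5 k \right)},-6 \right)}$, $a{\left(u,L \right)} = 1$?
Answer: $- \frac{105099}{5} \approx -21020.0$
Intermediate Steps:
$F{\left(C \right)} = \frac{4}{C}$ ($F{\left(C \right)} = - 4 \left(- \frac{1}{C}\right) = \frac{4}{C}$)
$x{\left(k \right)} = 1$
$I = 3$ ($I = 4 - 1 = 3$)
$H{\left(S,g \right)} = S g$
$F{\left(5 \right)} \left(-22521\right) + H{\left(-1001,I \right)} = \frac{4}{5} \left(-22521\right) - 3003 = - \frac{90084}{5} - 3003 = - \frac{105099}{5}$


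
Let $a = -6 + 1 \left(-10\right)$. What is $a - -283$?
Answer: $267$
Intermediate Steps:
$a = -16$ ($a = -6 - 10 = -16$)
$a - -283 = -16 - -283 = -16 + 283 = 267$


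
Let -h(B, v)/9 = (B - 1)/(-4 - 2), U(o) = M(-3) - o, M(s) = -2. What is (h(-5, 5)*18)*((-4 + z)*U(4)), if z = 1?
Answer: -2916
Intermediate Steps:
U(o) = -2 - o
h(B, v) = -3/2 + 3*B/2 (h(B, v) = -9*(B - 1)/(-4 - 2) = -9*(-1 + B)/(-6) = -9*(-1 + B)*(-1)/6 = -9*(⅙ - B/6) = -3/2 + 3*B/2)
(h(-5, 5)*18)*((-4 + z)*U(4)) = ((-3/2 + (3/2)*(-5))*18)*((-4 + 1)*(-2 - 1*4)) = ((-3/2 - 15/2)*18)*(-3*(-2 - 4)) = (-9*18)*(-3*(-6)) = -162*18 = -2916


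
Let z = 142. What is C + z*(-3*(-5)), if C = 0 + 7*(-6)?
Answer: 2088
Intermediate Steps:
C = -42 (C = 0 - 42 = -42)
C + z*(-3*(-5)) = -42 + 142*(-3*(-5)) = -42 + 142*15 = -42 + 2130 = 2088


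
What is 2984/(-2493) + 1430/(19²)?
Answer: 2487766/899973 ≈ 2.7643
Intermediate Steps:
2984/(-2493) + 1430/(19²) = 2984*(-1/2493) + 1430/361 = -2984/2493 + 1430*(1/361) = -2984/2493 + 1430/361 = 2487766/899973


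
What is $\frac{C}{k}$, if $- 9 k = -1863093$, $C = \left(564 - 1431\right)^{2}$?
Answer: $\frac{2255067}{621031} \approx 3.6312$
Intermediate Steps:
$C = 751689$ ($C = \left(-867\right)^{2} = 751689$)
$k = \frac{621031}{3}$ ($k = \left(- \frac{1}{9}\right) \left(-1863093\right) = \frac{621031}{3} \approx 2.0701 \cdot 10^{5}$)
$\frac{C}{k} = \frac{751689}{\frac{621031}{3}} = 751689 \cdot \frac{3}{621031} = \frac{2255067}{621031}$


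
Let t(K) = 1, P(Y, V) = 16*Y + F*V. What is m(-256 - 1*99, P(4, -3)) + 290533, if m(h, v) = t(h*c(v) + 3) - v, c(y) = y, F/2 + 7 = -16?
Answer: 290332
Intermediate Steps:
F = -46 (F = -14 + 2*(-16) = -14 - 32 = -46)
P(Y, V) = -46*V + 16*Y (P(Y, V) = 16*Y - 46*V = -46*V + 16*Y)
m(h, v) = 1 - v
m(-256 - 1*99, P(4, -3)) + 290533 = (1 - (-46*(-3) + 16*4)) + 290533 = (1 - (138 + 64)) + 290533 = (1 - 1*202) + 290533 = (1 - 202) + 290533 = -201 + 290533 = 290332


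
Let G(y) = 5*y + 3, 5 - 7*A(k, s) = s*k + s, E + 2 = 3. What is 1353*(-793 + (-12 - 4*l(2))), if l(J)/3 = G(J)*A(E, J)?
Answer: -7835223/7 ≈ -1.1193e+6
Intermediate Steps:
E = 1 (E = -2 + 3 = 1)
A(k, s) = 5/7 - s/7 - k*s/7 (A(k, s) = 5/7 - (s*k + s)/7 = 5/7 - (k*s + s)/7 = 5/7 - (s + k*s)/7 = 5/7 + (-s/7 - k*s/7) = 5/7 - s/7 - k*s/7)
G(y) = 3 + 5*y
l(J) = 3*(3 + 5*J)*(5/7 - 2*J/7) (l(J) = 3*((3 + 5*J)*(5/7 - J/7 - ⅐*1*J)) = 3*((3 + 5*J)*(5/7 - J/7 - J/7)) = 3*((3 + 5*J)*(5/7 - 2*J/7)) = 3*(3 + 5*J)*(5/7 - 2*J/7))
1353*(-793 + (-12 - 4*l(2))) = 1353*(-793 + (-12 - 4*(45/7 - 30/7*2² + (57/7)*2))) = 1353*(-793 + (-12 - 4*(45/7 - 30/7*4 + 114/7))) = 1353*(-793 + (-12 - 4*(45/7 - 120/7 + 114/7))) = 1353*(-793 + (-12 - 4*39/7)) = 1353*(-793 + (-12 - 156/7)) = 1353*(-793 - 240/7) = 1353*(-5791/7) = -7835223/7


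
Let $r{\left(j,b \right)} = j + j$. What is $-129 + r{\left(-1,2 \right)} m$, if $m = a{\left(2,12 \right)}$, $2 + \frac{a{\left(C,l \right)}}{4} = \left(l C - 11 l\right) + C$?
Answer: $735$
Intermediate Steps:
$r{\left(j,b \right)} = 2 j$
$a{\left(C,l \right)} = -8 - 44 l + 4 C + 4 C l$ ($a{\left(C,l \right)} = -8 + 4 \left(\left(l C - 11 l\right) + C\right) = -8 + 4 \left(\left(C l - 11 l\right) + C\right) = -8 + 4 \left(\left(- 11 l + C l\right) + C\right) = -8 + 4 \left(C - 11 l + C l\right) = -8 + \left(- 44 l + 4 C + 4 C l\right) = -8 - 44 l + 4 C + 4 C l$)
$m = -432$ ($m = -8 - 528 + 4 \cdot 2 + 4 \cdot 2 \cdot 12 = -8 - 528 + 8 + 96 = -432$)
$-129 + r{\left(-1,2 \right)} m = -129 + 2 \left(-1\right) \left(-432\right) = -129 - -864 = -129 + 864 = 735$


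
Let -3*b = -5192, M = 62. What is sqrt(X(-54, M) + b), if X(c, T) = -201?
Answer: sqrt(13767)/3 ≈ 39.111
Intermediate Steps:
b = 5192/3 (b = -1/3*(-5192) = 5192/3 ≈ 1730.7)
sqrt(X(-54, M) + b) = sqrt(-201 + 5192/3) = sqrt(4589/3) = sqrt(13767)/3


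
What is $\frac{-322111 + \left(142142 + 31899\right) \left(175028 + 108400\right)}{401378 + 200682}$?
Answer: $\frac{49327770437}{602060} \approx 81932.0$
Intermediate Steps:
$\frac{-322111 + \left(142142 + 31899\right) \left(175028 + 108400\right)}{401378 + 200682} = \frac{-322111 + 174041 \cdot 283428}{602060} = \left(-322111 + 49328092548\right) \frac{1}{602060} = 49327770437 \cdot \frac{1}{602060} = \frac{49327770437}{602060}$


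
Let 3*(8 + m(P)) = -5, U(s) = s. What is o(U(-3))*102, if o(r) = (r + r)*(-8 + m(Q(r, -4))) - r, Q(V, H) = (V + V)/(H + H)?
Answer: 11118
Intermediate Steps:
Q(V, H) = V/H (Q(V, H) = (2*V)/((2*H)) = (2*V)*(1/(2*H)) = V/H)
m(P) = -29/3 (m(P) = -8 + (⅓)*(-5) = -8 - 5/3 = -29/3)
o(r) = -109*r/3 (o(r) = (r + r)*(-8 - 29/3) - r = (2*r)*(-53/3) - r = -106*r/3 - r = -109*r/3)
o(U(-3))*102 = -109/3*(-3)*102 = 109*102 = 11118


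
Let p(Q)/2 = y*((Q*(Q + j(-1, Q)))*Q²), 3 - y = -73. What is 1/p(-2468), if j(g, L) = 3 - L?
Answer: -1/6854887137792 ≈ -1.4588e-13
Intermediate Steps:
y = 76 (y = 3 - 1*(-73) = 3 + 73 = 76)
p(Q) = 456*Q³ (p(Q) = 2*(76*((Q*(Q + (3 - Q)))*Q²)) = 2*(76*((Q*3)*Q²)) = 2*(76*((3*Q)*Q²)) = 2*(76*(3*Q³)) = 2*(228*Q³) = 456*Q³)
1/p(-2468) = 1/(456*(-2468)³) = 1/(456*(-15032647232)) = 1/(-6854887137792) = -1/6854887137792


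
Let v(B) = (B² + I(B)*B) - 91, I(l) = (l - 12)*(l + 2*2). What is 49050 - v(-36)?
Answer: 103141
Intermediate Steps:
I(l) = (-12 + l)*(4 + l) (I(l) = (-12 + l)*(l + 4) = (-12 + l)*(4 + l))
v(B) = -91 + B² + B*(-48 + B² - 8*B) (v(B) = (B² + (-48 + B² - 8*B)*B) - 91 = (B² + B*(-48 + B² - 8*B)) - 91 = -91 + B² + B*(-48 + B² - 8*B))
49050 - v(-36) = 49050 - (-91 + (-36)³ - 48*(-36) - 7*(-36)²) = 49050 - (-91 - 46656 + 1728 - 7*1296) = 49050 - (-91 - 46656 + 1728 - 9072) = 49050 - 1*(-54091) = 49050 + 54091 = 103141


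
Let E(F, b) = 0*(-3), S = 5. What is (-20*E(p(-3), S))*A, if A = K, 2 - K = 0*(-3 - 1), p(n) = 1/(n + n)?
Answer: 0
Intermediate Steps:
p(n) = 1/(2*n)
K = 2 (K = 2 - 0*(-3 - 1) = 2 - 0*(-4) = 2 - 1*0 = 2 + 0 = 2)
A = 2
E(F, b) = 0
(-20*E(p(-3), S))*A = -20*0*2 = 0*2 = 0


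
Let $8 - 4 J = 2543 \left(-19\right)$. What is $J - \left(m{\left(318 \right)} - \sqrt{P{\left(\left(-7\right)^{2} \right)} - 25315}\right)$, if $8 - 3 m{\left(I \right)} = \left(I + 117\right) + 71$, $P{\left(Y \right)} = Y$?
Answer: $\frac{48989}{4} + i \sqrt{25266} \approx 12247.0 + 158.95 i$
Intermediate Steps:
$m{\left(I \right)} = -60 - \frac{I}{3}$ ($m{\left(I \right)} = \frac{8}{3} - \frac{\left(I + 117\right) + 71}{3} = \frac{8}{3} - \frac{\left(117 + I\right) + 71}{3} = \frac{8}{3} - \frac{188 + I}{3} = \frac{8}{3} - \left(\frac{188}{3} + \frac{I}{3}\right) = -60 - \frac{I}{3}$)
$J = \frac{48325}{4}$ ($J = 2 - \frac{2543 \left(-19\right)}{4} = 2 - - \frac{48317}{4} = 2 + \frac{48317}{4} = \frac{48325}{4} \approx 12081.0$)
$J - \left(m{\left(318 \right)} - \sqrt{P{\left(\left(-7\right)^{2} \right)} - 25315}\right) = \frac{48325}{4} - \left(\left(-60 - 106\right) - \sqrt{\left(-7\right)^{2} - 25315}\right) = \frac{48325}{4} - \left(\left(-60 - 106\right) - \sqrt{49 - 25315}\right) = \frac{48325}{4} - \left(-166 - \sqrt{-25266}\right) = \frac{48325}{4} - \left(-166 - i \sqrt{25266}\right) = \frac{48325}{4} + \left(166 + i \sqrt{25266}\right) = \frac{48989}{4} + i \sqrt{25266}$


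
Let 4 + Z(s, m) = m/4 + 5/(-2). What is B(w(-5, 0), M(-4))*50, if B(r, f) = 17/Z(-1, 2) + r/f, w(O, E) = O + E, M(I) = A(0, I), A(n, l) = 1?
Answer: -1175/3 ≈ -391.67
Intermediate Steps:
M(I) = 1
Z(s, m) = -13/2 + m/4 (Z(s, m) = -4 + (m/4 + 5/(-2)) = -4 + (m*(¼) + 5*(-½)) = -4 + (m/4 - 5/2) = -4 + (-5/2 + m/4) = -13/2 + m/4)
w(O, E) = E + O
B(r, f) = -17/6 + r/f (B(r, f) = 17/(-13/2 + (¼)*2) + r/f = 17/(-13/2 + ½) + r/f = 17/(-6) + r/f = 17*(-⅙) + r/f = -17/6 + r/f)
B(w(-5, 0), M(-4))*50 = (-17/6 + (0 - 5)/1)*50 = (-17/6 - 5*1)*50 = (-17/6 - 5)*50 = -47/6*50 = -1175/3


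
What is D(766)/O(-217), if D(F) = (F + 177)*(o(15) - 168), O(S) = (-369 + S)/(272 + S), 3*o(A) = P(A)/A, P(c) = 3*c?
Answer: 8661455/586 ≈ 14781.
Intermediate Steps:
o(A) = 1 (o(A) = ((3*A)/A)/3 = (⅓)*3 = 1)
O(S) = (-369 + S)/(272 + S)
D(F) = -29559 - 167*F (D(F) = (F + 177)*(1 - 168) = (177 + F)*(-167) = -29559 - 167*F)
D(766)/O(-217) = (-29559 - 167*766)/(((-369 - 217)/(272 - 217))) = (-29559 - 127922)/((-586/55)) = -157481/((1/55)*(-586)) = -157481/(-586/55) = -157481*(-55/586) = 8661455/586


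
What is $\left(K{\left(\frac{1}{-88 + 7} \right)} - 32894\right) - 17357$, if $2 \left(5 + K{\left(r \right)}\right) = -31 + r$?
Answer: $- \frac{4071992}{81} \approx -50272.0$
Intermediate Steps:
$K{\left(r \right)} = - \frac{41}{2} + \frac{r}{2}$ ($K{\left(r \right)} = -5 + \frac{-31 + r}{2} = -5 + \left(- \frac{31}{2} + \frac{r}{2}\right) = - \frac{41}{2} + \frac{r}{2}$)
$\left(K{\left(\frac{1}{-88 + 7} \right)} - 32894\right) - 17357 = \left(\left(- \frac{41}{2} + \frac{1}{2 \left(-88 + 7\right)}\right) - 32894\right) - 17357 = \left(\left(- \frac{41}{2} + \frac{1}{2 \left(-81\right)}\right) - 32894\right) - 17357 = \left(\left(- \frac{41}{2} + \frac{1}{2} \left(- \frac{1}{81}\right)\right) - 32894\right) - 17357 = \left(\left(- \frac{41}{2} - \frac{1}{162}\right) - 32894\right) - 17357 = \left(- \frac{1661}{81} - 32894\right) - 17357 = - \frac{2666075}{81} - 17357 = - \frac{4071992}{81}$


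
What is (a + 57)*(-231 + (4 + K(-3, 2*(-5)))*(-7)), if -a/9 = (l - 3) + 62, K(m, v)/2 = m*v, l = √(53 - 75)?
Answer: 321846 + 6111*I*√22 ≈ 3.2185e+5 + 28663.0*I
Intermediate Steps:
l = I*√22 (l = √(-22) = I*√22 ≈ 4.6904*I)
K(m, v) = 2*m*v (K(m, v) = 2*(m*v) = 2*m*v)
a = -531 - 9*I*√22 (a = -9*((I*√22 - 3) + 62) = -9*((-3 + I*√22) + 62) = -9*(59 + I*√22) = -531 - 9*I*√22 ≈ -531.0 - 42.214*I)
(a + 57)*(-231 + (4 + K(-3, 2*(-5)))*(-7)) = ((-531 - 9*I*√22) + 57)*(-231 + (4 + 2*(-3)*(2*(-5)))*(-7)) = (-474 - 9*I*√22)*(-231 + (4 + 2*(-3)*(-10))*(-7)) = (-474 - 9*I*√22)*(-231 + (4 + 60)*(-7)) = (-474 - 9*I*√22)*(-231 + 64*(-7)) = (-474 - 9*I*√22)*(-231 - 448) = (-474 - 9*I*√22)*(-679) = 321846 + 6111*I*√22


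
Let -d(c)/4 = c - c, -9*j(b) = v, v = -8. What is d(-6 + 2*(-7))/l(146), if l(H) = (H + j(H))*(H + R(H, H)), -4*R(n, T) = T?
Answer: 0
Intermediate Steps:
j(b) = 8/9 (j(b) = -⅑*(-8) = 8/9)
d(c) = 0 (d(c) = -4*(c - c) = -4*0 = 0)
R(n, T) = -T/4
l(H) = 3*H*(8/9 + H)/4 (l(H) = (H + 8/9)*(H - H/4) = (8/9 + H)*(3*H/4) = 3*H*(8/9 + H)/4)
d(-6 + 2*(-7))/l(146) = 0/(((1/12)*146*(8 + 9*146))) = 0/(((1/12)*146*(8 + 1314))) = 0/(((1/12)*146*1322)) = 0/(48253/3) = 0*(3/48253) = 0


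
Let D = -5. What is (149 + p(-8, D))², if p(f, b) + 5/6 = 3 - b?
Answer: 877969/36 ≈ 24388.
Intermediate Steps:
p(f, b) = 13/6 - b (p(f, b) = -⅚ + (3 - b) = 13/6 - b)
(149 + p(-8, D))² = (149 + (13/6 - 1*(-5)))² = (149 + (13/6 + 5))² = (149 + 43/6)² = (937/6)² = 877969/36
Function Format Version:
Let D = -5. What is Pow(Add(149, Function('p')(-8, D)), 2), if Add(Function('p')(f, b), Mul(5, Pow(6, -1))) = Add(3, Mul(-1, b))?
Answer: Rational(877969, 36) ≈ 24388.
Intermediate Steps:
Function('p')(f, b) = Add(Rational(13, 6), Mul(-1, b)) (Function('p')(f, b) = Add(Rational(-5, 6), Add(3, Mul(-1, b))) = Add(Rational(13, 6), Mul(-1, b)))
Pow(Add(149, Function('p')(-8, D)), 2) = Pow(Add(149, Add(Rational(13, 6), Mul(-1, -5))), 2) = Pow(Add(149, Add(Rational(13, 6), 5)), 2) = Pow(Add(149, Rational(43, 6)), 2) = Pow(Rational(937, 6), 2) = Rational(877969, 36)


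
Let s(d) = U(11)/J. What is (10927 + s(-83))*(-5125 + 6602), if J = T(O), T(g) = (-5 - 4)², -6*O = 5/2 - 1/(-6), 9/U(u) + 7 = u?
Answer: 581011921/36 ≈ 1.6139e+7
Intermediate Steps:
U(u) = 9/(-7 + u)
O = -4/9 (O = -(5/2 - 1/(-6))/6 = -(5*(½) - 1*(-⅙))/6 = -(5/2 + ⅙)/6 = -⅙*8/3 = -4/9 ≈ -0.44444)
T(g) = 81 (T(g) = (-9)² = 81)
J = 81
s(d) = 1/36 (s(d) = (9/(-7 + 11))/81 = (9/4)*(1/81) = 1/36)
(10927 + s(-83))*(-5125 + 6602) = (10927 + 1/36)*(-5125 + 6602) = (393373/36)*1477 = 581011921/36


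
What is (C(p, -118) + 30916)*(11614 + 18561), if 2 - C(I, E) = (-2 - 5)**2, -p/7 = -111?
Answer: 931472075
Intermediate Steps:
p = 777 (p = -7*(-111) = 777)
C(I, E) = -47 (C(I, E) = 2 - (-2 - 5)**2 = 2 - 1*(-7)**2 = 2 - 1*49 = 2 - 49 = -47)
(C(p, -118) + 30916)*(11614 + 18561) = (-47 + 30916)*(11614 + 18561) = 30869*30175 = 931472075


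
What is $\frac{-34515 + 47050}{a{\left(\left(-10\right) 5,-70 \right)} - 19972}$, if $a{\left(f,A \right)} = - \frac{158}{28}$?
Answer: $- \frac{175490}{279687} \approx -0.62745$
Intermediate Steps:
$a{\left(f,A \right)} = - \frac{79}{14}$ ($a{\left(f,A \right)} = \left(-158\right) \frac{1}{28} = - \frac{79}{14}$)
$\frac{-34515 + 47050}{a{\left(\left(-10\right) 5,-70 \right)} - 19972} = \frac{-34515 + 47050}{- \frac{79}{14} - 19972} = \frac{12535}{- \frac{279687}{14}} = 12535 \left(- \frac{14}{279687}\right) = - \frac{175490}{279687}$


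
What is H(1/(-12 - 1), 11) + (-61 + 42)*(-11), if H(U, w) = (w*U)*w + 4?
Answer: 2648/13 ≈ 203.69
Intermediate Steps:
H(U, w) = 4 + U*w² (H(U, w) = (U*w)*w + 4 = U*w² + 4 = 4 + U*w²)
H(1/(-12 - 1), 11) + (-61 + 42)*(-11) = (4 + 11²/(-12 - 1)) + (-61 + 42)*(-11) = (4 + 121/(-13)) - 19*(-11) = (4 - 1/13*121) + 209 = (4 - 121/13) + 209 = -69/13 + 209 = 2648/13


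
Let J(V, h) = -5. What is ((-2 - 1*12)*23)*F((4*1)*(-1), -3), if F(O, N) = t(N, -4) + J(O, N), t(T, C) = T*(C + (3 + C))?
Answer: -3220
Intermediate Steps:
t(T, C) = T*(3 + 2*C)
F(O, N) = -5 - 5*N (F(O, N) = N*(3 + 2*(-4)) - 5 = N*(3 - 8) - 5 = N*(-5) - 5 = -5*N - 5 = -5 - 5*N)
((-2 - 1*12)*23)*F((4*1)*(-1), -3) = ((-2 - 1*12)*23)*(-5 - 5*(-3)) = ((-2 - 12)*23)*(-5 + 15) = -14*23*10 = -322*10 = -3220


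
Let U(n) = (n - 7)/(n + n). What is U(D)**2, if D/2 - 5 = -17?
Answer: 961/2304 ≈ 0.41710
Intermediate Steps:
D = -24 (D = 10 + 2*(-17) = 10 - 34 = -24)
U(n) = (-7 + n)/(2*n) (U(n) = (-7 + n)/((2*n)) = (-7 + n)*(1/(2*n)) = (-7 + n)/(2*n))
U(D)**2 = ((1/2)*(-7 - 24)/(-24))**2 = ((1/2)*(-1/24)*(-31))**2 = (31/48)**2 = 961/2304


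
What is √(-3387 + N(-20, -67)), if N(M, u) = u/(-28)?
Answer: I*√663383/14 ≈ 58.177*I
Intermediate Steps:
N(M, u) = -u/28 (N(M, u) = u*(-1/28) = -u/28)
√(-3387 + N(-20, -67)) = √(-3387 - 1/28*(-67)) = √(-3387 + 67/28) = √(-94769/28) = I*√663383/14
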